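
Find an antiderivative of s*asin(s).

s**2*asin(s)/2 + s*sqrt(-s**2 + 1)/4 - asin(s)/4 + C

Use integration by parts with u = arcsin(s), dv = s ds.
Then du = 1/sqrt(-s**2 + 1) ds.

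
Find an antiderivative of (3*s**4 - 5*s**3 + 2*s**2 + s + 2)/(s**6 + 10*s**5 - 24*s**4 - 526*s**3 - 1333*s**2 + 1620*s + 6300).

373*log(s - 7)/6240 - log(s - 2)/490 + 79*log(s + 3)/120 + 72559*log(s + 5)/4704 - 1259*log(s + 6)/78 + 849/(56*s + 280) + C

Factor the denominator: (s - 7)*(s - 2)*(s + 3)*(s + 5)**2*(s + 6).
Partial-fraction decomposition: -1259/(78*(s + 6)) + 72559/(4704*(s + 5)) - 849/(56*(s + 5)**2) + 79/(120*(s + 3)) - 1/(490*(s - 2)) + 373/(6240*(s - 7)).
Integrate each term; A/(s−a) gives A·log|s−a|; A/(s−a)² gives −A/(s−a).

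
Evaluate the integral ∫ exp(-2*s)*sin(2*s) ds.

-exp(-2*s)*sin(2*s)/4 - exp(-2*s)*cos(2*s)/4 + C

Let I denote the integral. Integrate by parts with u = sin(2*s), dv = exp(-2*s) ds, so v = -exp(-2*s)/2: I = -exp(-2*s)*sin(2*s)/2 + ∫ exp(-2*s)*cos(2*s) ds.
Apply parts again with u = cos(2*s), dv = exp(-2*s) ds: ∫ exp(-2*s)*cos(2*s) ds = -exp(-2*s)*cos(2*s)/2 − I. Substituting back brings back I: I = -exp(-2*s)*sin(2*s)/2 - exp(-2*s)*cos(2*s)/2 − I.
Solving for I: (1 + 1)·I equals the remaining terms, so I = (1/2)·(-exp(-2*s)*sin(2*s)/2 - exp(-2*s)*cos(2*s)/2).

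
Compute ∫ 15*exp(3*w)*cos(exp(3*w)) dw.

5*sin(exp(3*w)) + C

Let u = exp(3*w), so du = (3*exp(3*w)) dw.
Rewriting, the integral becomes 5·∫ cos(u) du = 5·sin(u).
Substituting back, u = exp(3*w).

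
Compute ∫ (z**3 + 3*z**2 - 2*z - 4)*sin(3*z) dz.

Use integration by parts with u = z**3 + 3*z**2 - 2*z - 4, dv = sin(3*z) dz, so v = -cos(3*z)/3.
Apply parts 3 times (tabular method): alternate signs, differentiate u down to 0, integrate dv up.

-z**3*cos(3*z)/3 + z**2*sin(3*z)/3 - z**2*cos(3*z) + 2*z*sin(3*z)/3 + 8*z*cos(3*z)/9 - 8*sin(3*z)/27 + 14*cos(3*z)/9 + C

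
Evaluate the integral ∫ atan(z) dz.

Use integration by parts with u = arctan(z), dv = dz.
Then du = 1/(z**2 + 1) dz.

z*atan(z) - log(z**2 + 1)/2 + C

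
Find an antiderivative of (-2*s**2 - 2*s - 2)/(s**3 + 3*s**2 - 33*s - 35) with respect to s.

Factor the denominator: (s - 5)*(s + 1)*(s + 7).
Partial-fraction decomposition: -43/(36*(s + 7)) + 1/(18*(s + 1)) - 31/(36*(s - 5)).
Integrate each term: A/(s−a) contributes A·log|s−a|.

-31*log(s - 5)/36 + log(s + 1)/18 - 43*log(s + 7)/36 + C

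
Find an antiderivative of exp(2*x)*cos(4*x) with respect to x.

exp(2*x)*sin(4*x)/5 + exp(2*x)*cos(4*x)/10 + C

Let I denote the integral. Integrate by parts with u = cos(4*x), dv = exp(2*x) dx, so v = exp(2*x)/2: I = exp(2*x)*cos(4*x)/2 + 2·∫ exp(2*x)*sin(4*x) dx.
Apply parts again with u = sin(4*x), dv = exp(2*x) dx: ∫ exp(2*x)*sin(4*x) dx = exp(2*x)*sin(4*x)/2 − 2·I. Substituting back brings back I: I = exp(2*x)*sin(4*x) + exp(2*x)*cos(4*x)/2 − 4·I.
Solving for I: (1 + 4)·I equals the remaining terms, so I = (1/5)·(exp(2*x)*sin(4*x) + exp(2*x)*cos(4*x)/2).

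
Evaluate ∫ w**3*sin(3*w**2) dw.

Let u = w², du = 2w dw; rewrite as (1/2)∫ u^1·sin(3u) du.
Now integrate by parts 1 time.

-w**2*cos(3*w**2)/6 + sin(3*w**2)/18 + C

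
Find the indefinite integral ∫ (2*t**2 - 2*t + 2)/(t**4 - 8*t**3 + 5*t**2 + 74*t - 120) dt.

Factor the denominator: (t - 5)*(t - 4)*(t - 2)*(t + 3).
Partial-fraction decomposition: -13/(140*(t + 3)) + 1/(5*(t - 2)) - 13/(7*(t - 4)) + 7/(4*(t - 5)).
Integrate each term: A/(t−a) contributes A·log|t−a|.

7*log(t - 5)/4 - 13*log(t - 4)/7 + log(t - 2)/5 - 13*log(t + 3)/140 + C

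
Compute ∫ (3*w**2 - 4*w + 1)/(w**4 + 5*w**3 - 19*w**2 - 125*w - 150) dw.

log(w - 5)/10 - log(w + 2) + 5*log(w + 3)/2 - 8*log(w + 5)/5 + C

Factor the denominator: (w - 5)*(w + 2)*(w + 3)*(w + 5).
Partial-fraction decomposition: -8/(5*(w + 5)) + 5/(2*(w + 3)) - 1/(w + 2) + 1/(10*(w - 5)).
Integrate each term: A/(w−a) contributes A·log|w−a|.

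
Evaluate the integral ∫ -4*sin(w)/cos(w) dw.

Let u = cos(w), so du = (-sin(w)) dw.
Rewriting, the integral becomes 4·∫ 1/u du = 4·log(u).
Substituting back, u = cos(w).

4*log(cos(w)) + C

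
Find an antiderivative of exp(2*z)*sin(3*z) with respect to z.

Let I denote the integral. Integrate by parts with u = sin(3*z), dv = exp(2*z) dz, so v = exp(2*z)/2: I = exp(2*z)*sin(3*z)/2 − (3/2)·∫ exp(2*z)*cos(3*z) dz.
Apply parts again with u = cos(3*z), dv = exp(2*z) dz: ∫ exp(2*z)*cos(3*z) dz = exp(2*z)*cos(3*z)/2 + (3/2)·I. Substituting back brings back I: I = exp(2*z)*sin(3*z)/2 - 3*exp(2*z)*cos(3*z)/4 − (9/4)·I.
Solving for I: (1 + 9/4)·I equals the remaining terms, so I = (4/13)·(exp(2*z)*sin(3*z)/2 - 3*exp(2*z)*cos(3*z)/4).

2*exp(2*z)*sin(3*z)/13 - 3*exp(2*z)*cos(3*z)/13 + C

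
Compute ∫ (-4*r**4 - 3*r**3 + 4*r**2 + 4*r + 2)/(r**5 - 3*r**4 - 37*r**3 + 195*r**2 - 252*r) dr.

Factor the denominator: r*(r - 4)*(r - 3)**2*(r + 7).
Partial-fraction decomposition: -1681/(1540*(r + 7)) + 4117/(180*(r - 3)) + 71/(6*(r - 3)**2) - 567/(22*(r - 4)) - 1/(126*r).
Integrate each term; A/(r−a) gives A·log|r−a|; A/(r−a)² gives −A/(r−a).

-log(r)/126 - 567*log(r - 4)/22 + 4117*log(r - 3)/180 - 1681*log(r + 7)/1540 - 71/(6*r - 18) + C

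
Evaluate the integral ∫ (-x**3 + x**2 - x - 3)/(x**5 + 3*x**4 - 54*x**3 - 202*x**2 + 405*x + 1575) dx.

-19*log(x - 7)/360 + log(x - 3)/64 + 3*log(x + 3)/20 - 65*log(x + 5)/576 + 19/(24*x + 120) + C

Factor the denominator: (x - 7)*(x - 3)*(x + 3)*(x + 5)**2.
Partial-fraction decomposition: -65/(576*(x + 5)) - 19/(24*(x + 5)**2) + 3/(20*(x + 3)) + 1/(64*(x - 3)) - 19/(360*(x - 7)).
Integrate each term; A/(x−a) gives A·log|x−a|; A/(x−a)² gives −A/(x−a).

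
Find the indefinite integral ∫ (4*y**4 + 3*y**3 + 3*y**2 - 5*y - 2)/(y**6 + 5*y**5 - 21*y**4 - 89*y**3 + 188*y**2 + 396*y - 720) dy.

415*log(y - 3)/336 - 22487*log(y - 2)/22050 - 283*log(y + 3)/300 + 449*log(y + 4)/126 - 2223*log(y + 5)/784 + 44/(105*y - 210) + C

Factor the denominator: (y - 3)*(y - 2)**2*(y + 3)*(y + 4)*(y + 5).
Partial-fraction decomposition: -2223/(784*(y + 5)) + 449/(126*(y + 4)) - 283/(300*(y + 3)) - 22487/(22050*(y - 2)) - 44/(105*(y - 2)**2) + 415/(336*(y - 3)).
Integrate each term; A/(y−a) gives A·log|y−a|; A/(y−a)² gives −A/(y−a).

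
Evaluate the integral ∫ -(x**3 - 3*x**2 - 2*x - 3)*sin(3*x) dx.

x**3*cos(3*x)/3 - x**2*sin(3*x)/3 - x**2*cos(3*x) + 2*x*sin(3*x)/3 - 8*x*cos(3*x)/9 + 8*sin(3*x)/27 - 7*cos(3*x)/9 + C

Use integration by parts with u = x**3 - 3*x**2 - 2*x - 3, dv = -sin(3*x) dx, so v = cos(3*x)/3.
Apply parts 3 times (tabular method): alternate signs, differentiate u down to 0, integrate dv up.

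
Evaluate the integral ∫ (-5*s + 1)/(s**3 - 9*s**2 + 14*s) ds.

log(s)/14 - 34*log(s - 7)/35 + 9*log(s - 2)/10 + C

Factor the denominator: s*(s - 7)*(s - 2).
Partial-fraction decomposition: 9/(10*(s - 2)) - 34/(35*(s - 7)) + 1/(14*s).
Integrate each term: A/(s−a) contributes A·log|s−a|.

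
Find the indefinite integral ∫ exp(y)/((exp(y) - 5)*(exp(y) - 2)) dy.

log(exp(y) - 5)/3 - log(exp(y) - 2)/3 + C

Let u = e^y, du = e^y dy.
The integral becomes ∫ du/((u-2)(u-5)); decompose into partial fractions.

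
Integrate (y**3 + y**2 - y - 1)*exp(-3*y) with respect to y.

(-9*y**3 - 18*y**2 - 3*y + 8)*exp(-3*y)/27 + C

Use integration by parts with u = y**3 + y**2 - y - 1, dv = exp(-3*y) dy, so v = -exp(-3*y)/3.
Apply parts 3 times (tabular method): alternate signs, differentiate u down to 0, integrate dv up.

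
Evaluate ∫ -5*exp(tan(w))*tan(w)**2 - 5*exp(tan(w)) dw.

Let u = tan(w), so du = (tan(w)**2 + 1) dw.
Rewriting, the integral becomes -5·∫ e^u du = -5·e^u.
Substituting back, u = tan(w).

-5*exp(tan(w)) + C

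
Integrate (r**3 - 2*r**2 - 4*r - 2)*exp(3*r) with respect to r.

Use integration by parts with u = r**3 - 2*r**2 - 4*r - 2, dv = exp(3*r) dr, so v = exp(3*r)/3.
Apply parts 3 times (tabular method): alternate signs, differentiate u down to 0, integrate dv up.

(3*r**3 - 9*r**2 - 6*r - 4)*exp(3*r)/9 + C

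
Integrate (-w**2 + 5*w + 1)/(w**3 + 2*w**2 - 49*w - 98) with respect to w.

-13*log(w - 7)/126 + 13*log(w + 2)/45 - 83*log(w + 7)/70 + C

Factor the denominator: (w - 7)*(w + 2)*(w + 7).
Partial-fraction decomposition: -83/(70*(w + 7)) + 13/(45*(w + 2)) - 13/(126*(w - 7)).
Integrate each term: A/(w−a) contributes A·log|w−a|.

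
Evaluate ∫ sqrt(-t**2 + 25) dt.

Substitute t = 5·sin(θ), so dt = 5·cos(θ) dθ and the radical becomes sqrt(-t**2 + 25) = 5·cos(θ) by the Pythagorean identity.
Integrate the resulting trig expression in θ, then back-substitute θ = asin(t/5), sin(θ) = t/5, cos(θ) = sqrt(-t**2 + 25)/5 (absorbing any constant into C).

t*sqrt(-t**2 + 25)/2 + 25*asin(t/5)/2 + C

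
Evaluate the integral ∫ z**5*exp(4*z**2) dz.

Let u = z², du = 2z dz; rewrite as (1/2)∫ u^2·exp(4u) du.
Now integrate by parts 2 times.

(8*z**4 - 4*z**2 + 1)*exp(4*z**2)/64 + C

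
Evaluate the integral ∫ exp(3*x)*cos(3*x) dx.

Let I denote the integral. Integrate by parts with u = cos(3*x), dv = exp(3*x) dx, so v = exp(3*x)/3: I = exp(3*x)*cos(3*x)/3 + ∫ exp(3*x)*sin(3*x) dx.
Apply parts again with u = sin(3*x), dv = exp(3*x) dx: ∫ exp(3*x)*sin(3*x) dx = exp(3*x)*sin(3*x)/3 − I. Substituting back brings back I: I = exp(3*x)*sin(3*x)/3 + exp(3*x)*cos(3*x)/3 − I.
Solving for I: (1 + 1)·I equals the remaining terms, so I = (1/2)·(exp(3*x)*sin(3*x)/3 + exp(3*x)*cos(3*x)/3).

exp(3*x)*sin(3*x)/6 + exp(3*x)*cos(3*x)/6 + C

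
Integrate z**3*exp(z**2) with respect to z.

(z**2 - 1)*exp(z**2)/2 + C

Let u = z², du = 2z dz; rewrite as (1/2)∫ u^1·exp(1u) du.
Now integrate by parts 1 time.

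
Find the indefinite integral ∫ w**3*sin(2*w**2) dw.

Let u = w², du = 2w dw; rewrite as (1/2)∫ u^1·sin(2u) du.
Now integrate by parts 1 time.

-w**2*cos(2*w**2)/4 + sin(2*w**2)/8 + C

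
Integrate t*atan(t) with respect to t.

Use integration by parts with u = arctan(t), dv = t dt.
Then du = 1/(t**2 + 1) dt.

t**2*atan(t)/2 - t/2 + atan(t)/2 + C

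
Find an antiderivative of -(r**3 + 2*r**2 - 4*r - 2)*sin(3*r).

Use integration by parts with u = r**3 + 2*r**2 - 4*r - 2, dv = -sin(3*r) dr, so v = cos(3*r)/3.
Apply parts 3 times (tabular method): alternate signs, differentiate u down to 0, integrate dv up.

r**3*cos(3*r)/3 - r**2*sin(3*r)/3 + 2*r**2*cos(3*r)/3 - 4*r*sin(3*r)/9 - 14*r*cos(3*r)/9 + 14*sin(3*r)/27 - 22*cos(3*r)/27 + C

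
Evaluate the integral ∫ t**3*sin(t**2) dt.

-t**2*cos(t**2)/2 + sin(t**2)/2 + C

Let u = t², du = 2t dt; rewrite as (1/2)∫ u^1·sin(1u) du.
Now integrate by parts 1 time.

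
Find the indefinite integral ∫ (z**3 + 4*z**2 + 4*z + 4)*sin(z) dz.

Use integration by parts with u = z**3 + 4*z**2 + 4*z + 4, dv = sin(z) dz, so v = -cos(z).
Apply parts 3 times (tabular method): alternate signs, differentiate u down to 0, integrate dv up.

-z**3*cos(z) + 3*z**2*sin(z) - 4*z**2*cos(z) + 8*z*sin(z) + 2*z*cos(z) - 2*sin(z) + 4*cos(z) + C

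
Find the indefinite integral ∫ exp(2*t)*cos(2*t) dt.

Let I denote the integral. Integrate by parts with u = cos(2*t), dv = exp(2*t) dt, so v = exp(2*t)/2: I = exp(2*t)*cos(2*t)/2 + ∫ exp(2*t)*sin(2*t) dt.
Apply parts again with u = sin(2*t), dv = exp(2*t) dt: ∫ exp(2*t)*sin(2*t) dt = exp(2*t)*sin(2*t)/2 − I. Substituting back brings back I: I = exp(2*t)*sin(2*t)/2 + exp(2*t)*cos(2*t)/2 − I.
Solving for I: (1 + 1)·I equals the remaining terms, so I = (1/2)·(exp(2*t)*sin(2*t)/2 + exp(2*t)*cos(2*t)/2).

exp(2*t)*sin(2*t)/4 + exp(2*t)*cos(2*t)/4 + C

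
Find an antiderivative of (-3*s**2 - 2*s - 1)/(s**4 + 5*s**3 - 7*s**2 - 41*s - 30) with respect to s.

Factor the denominator: (s - 3)*(s + 1)*(s + 2)*(s + 5).
Partial-fraction decomposition: 11/(16*(s + 5)) - 3/(5*(s + 2)) + 1/(8*(s + 1)) - 17/(80*(s - 3)).
Integrate each term: A/(s−a) contributes A·log|s−a|.

-17*log(s - 3)/80 + log(s + 1)/8 - 3*log(s + 2)/5 + 11*log(s + 5)/16 + C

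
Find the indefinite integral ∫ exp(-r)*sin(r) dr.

-exp(-r)*sin(r)/2 - exp(-r)*cos(r)/2 + C

Let I denote the integral. Integrate by parts with u = sin(r), dv = exp(-r) dr, so v = -exp(-r): I = -exp(-r)*sin(r) + ∫ exp(-r)*cos(r) dr.
Apply parts again with u = cos(r), dv = exp(-r) dr: ∫ exp(-r)*cos(r) dr = -exp(-r)*cos(r) − I. Substituting back brings back I: I = -exp(-r)*sin(r) - exp(-r)*cos(r) − I.
Solving for I: (1 + 1)·I equals the remaining terms, so I = (1/2)·(-exp(-r)*sin(r) - exp(-r)*cos(r)).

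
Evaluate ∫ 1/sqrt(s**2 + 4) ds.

log(s + sqrt(s**2 + 4)) + C

Substitute s = 2·tan(θ), so ds = 2·sec(θ)^2 dθ and the radical becomes sqrt(s**2 + 4) = 2·sec(θ) by the Pythagorean identity.
Integrate the resulting trig expression in θ, then back-substitute tan(θ) = s/2, sec(θ) = sqrt(s**2 + 4)/2 (absorbing any constant into C).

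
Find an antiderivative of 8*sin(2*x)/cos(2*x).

-4*log(cos(2*x)) + C

Let u = cos(2*x), so du = (-2*sin(2*x)) dx.
Rewriting, the integral becomes -4·∫ 1/u du = -4·log(u).
Substituting back, u = cos(2*x).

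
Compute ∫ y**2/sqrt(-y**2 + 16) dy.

Substitute y = 4·sin(θ), so dy = 4·cos(θ) dθ and the radical becomes sqrt(-y**2 + 16) = 4·cos(θ) by the Pythagorean identity.
Integrate the resulting trig expression in θ, then back-substitute θ = asin(y/4), sin(θ) = y/4, cos(θ) = sqrt(-y**2 + 16)/4 (absorbing any constant into C).

-y*sqrt(-y**2 + 16)/2 + 8*asin(y/4) + C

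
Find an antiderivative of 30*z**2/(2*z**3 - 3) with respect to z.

Let u = 2*z**3 - 3, so du = (6*z**2) dz.
Rewriting, the integral becomes 5·∫ 1/u du = 5·log(u).
Substituting back, u = 2*z**3 - 3.

5*log(2*z**3 - 3) + C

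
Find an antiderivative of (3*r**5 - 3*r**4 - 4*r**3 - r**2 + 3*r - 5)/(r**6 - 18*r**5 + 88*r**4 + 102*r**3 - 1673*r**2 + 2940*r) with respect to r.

-log(r)/588 - 3028939*log(r - 7)/189728 + 1397*log(r - 5)/72 - 373*log(r - 3)/672 + 3617*log(r + 4)/30492 - 41813/(616*r - 4312) + C

Factor the denominator: r*(r - 7)**2*(r - 5)*(r - 3)*(r + 4).
Partial-fraction decomposition: 3617/(30492*(r + 4)) - 373/(672*(r - 3)) + 1397/(72*(r - 5)) - 3028939/(189728*(r - 7)) + 41813/(616*(r - 7)**2) - 1/(588*r).
Integrate each term; A/(r−a) gives A·log|r−a|; A/(r−a)² gives −A/(r−a).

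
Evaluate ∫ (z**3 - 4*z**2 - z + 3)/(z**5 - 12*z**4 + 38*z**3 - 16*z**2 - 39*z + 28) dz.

143*log(z - 7)/864 + log(z - 4)/135 - log(z - 1)/6 - log(z + 1)/160 + 1/(36*z - 36) + C

Factor the denominator: (z - 7)*(z - 4)*(z - 1)**2*(z + 1).
Partial-fraction decomposition: -1/(160*(z + 1)) - 1/(6*(z - 1)) - 1/(36*(z - 1)**2) + 1/(135*(z - 4)) + 143/(864*(z - 7)).
Integrate each term; A/(z−a) gives A·log|z−a|; A/(z−a)² gives −A/(z−a).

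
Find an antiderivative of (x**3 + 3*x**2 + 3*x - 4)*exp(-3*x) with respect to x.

(-9*x**3 - 36*x**2 - 51*x + 19)*exp(-3*x)/27 + C

Use integration by parts with u = x**3 + 3*x**2 + 3*x - 4, dv = exp(-3*x) dx, so v = -exp(-3*x)/3.
Apply parts 3 times (tabular method): alternate signs, differentiate u down to 0, integrate dv up.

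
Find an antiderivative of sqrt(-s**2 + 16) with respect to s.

s*sqrt(-s**2 + 16)/2 + 8*asin(s/4) + C

Substitute s = 4·sin(θ), so ds = 4·cos(θ) dθ and the radical becomes sqrt(-s**2 + 16) = 4·cos(θ) by the Pythagorean identity.
Integrate the resulting trig expression in θ, then back-substitute θ = asin(s/4), sin(θ) = s/4, cos(θ) = sqrt(-s**2 + 16)/4 (absorbing any constant into C).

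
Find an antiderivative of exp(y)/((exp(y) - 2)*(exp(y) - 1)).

Let u = e^y, du = e^y dy.
The integral becomes ∫ du/((u-2)(u-1)); decompose into partial fractions.

log(exp(y) - 2) - log(exp(y) - 1) + C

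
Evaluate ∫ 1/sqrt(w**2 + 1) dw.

Substitute w = tan(θ), so dw = sec(θ)^2 dθ and the radical becomes sqrt(w**2 + 1) = sec(θ) by the Pythagorean identity.
Integrate the resulting trig expression in θ, then back-substitute tan(θ) = w, sec(θ) = sqrt(w**2 + 1) (absorbing any constant into C).

log(w + sqrt(w**2 + 1)) + C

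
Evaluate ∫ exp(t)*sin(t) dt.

Let I denote the integral. Integrate by parts with u = sin(t), dv = exp(t) dt, so v = exp(t): I = exp(t)*sin(t) − ∫ exp(t)*cos(t) dt.
Apply parts again with u = cos(t), dv = exp(t) dt: ∫ exp(t)*cos(t) dt = exp(t)*cos(t) + I. Substituting back brings back I: I = exp(t)*sin(t) - exp(t)*cos(t) − I.
Solving for I: (1 + 1)·I equals the remaining terms, so I = (1/2)·(exp(t)*sin(t) - exp(t)*cos(t)).

exp(t)*sin(t)/2 - exp(t)*cos(t)/2 + C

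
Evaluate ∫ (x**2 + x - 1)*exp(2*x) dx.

(x**2 - 1)*exp(2*x)/2 + C

Use integration by parts with u = x**2 + x - 1, dv = exp(2*x) dx, so v = exp(2*x)/2.
Apply parts 2 times (tabular method): alternate signs, differentiate u down to 0, integrate dv up.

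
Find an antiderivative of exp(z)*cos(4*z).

Let I denote the integral. Integrate by parts with u = cos(4*z), dv = exp(z) dz, so v = exp(z): I = exp(z)*cos(4*z) + 4·∫ exp(z)*sin(4*z) dz.
Apply parts again with u = sin(4*z), dv = exp(z) dz: ∫ exp(z)*sin(4*z) dz = exp(z)*sin(4*z) − 4·I. Substituting back brings back I: I = 4*exp(z)*sin(4*z) + exp(z)*cos(4*z) − 16·I.
Solving for I: (1 + 16)·I equals the remaining terms, so I = (1/17)·(4*exp(z)*sin(4*z) + exp(z)*cos(4*z)).

4*exp(z)*sin(4*z)/17 + exp(z)*cos(4*z)/17 + C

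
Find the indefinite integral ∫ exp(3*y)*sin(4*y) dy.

3*exp(3*y)*sin(4*y)/25 - 4*exp(3*y)*cos(4*y)/25 + C

Let I denote the integral. Integrate by parts with u = sin(4*y), dv = exp(3*y) dy, so v = exp(3*y)/3: I = exp(3*y)*sin(4*y)/3 − (4/3)·∫ exp(3*y)*cos(4*y) dy.
Apply parts again with u = cos(4*y), dv = exp(3*y) dy: ∫ exp(3*y)*cos(4*y) dy = exp(3*y)*cos(4*y)/3 + (4/3)·I. Substituting back brings back I: I = exp(3*y)*sin(4*y)/3 - 4*exp(3*y)*cos(4*y)/9 − (16/9)·I.
Solving for I: (1 + 16/9)·I equals the remaining terms, so I = (9/25)·(exp(3*y)*sin(4*y)/3 - 4*exp(3*y)*cos(4*y)/9).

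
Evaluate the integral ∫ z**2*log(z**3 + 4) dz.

z**3*log(z**3 + 4)/3 - z**3/3 + 4*log(z**3 + 4)/3 + C

Let u = z**3 + 4, so du = (3*z**2) dz.
The integral becomes (1/3)·∫ log(u) du; integrate by parts with u′=log(u), dv′=du.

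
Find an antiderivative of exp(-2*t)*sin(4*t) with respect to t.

-exp(-2*t)*sin(4*t)/10 - exp(-2*t)*cos(4*t)/5 + C

Let I denote the integral. Integrate by parts with u = sin(4*t), dv = exp(-2*t) dt, so v = -exp(-2*t)/2: I = -exp(-2*t)*sin(4*t)/2 + 2·∫ exp(-2*t)*cos(4*t) dt.
Apply parts again with u = cos(4*t), dv = exp(-2*t) dt: ∫ exp(-2*t)*cos(4*t) dt = -exp(-2*t)*cos(4*t)/2 − 2·I. Substituting back brings back I: I = -exp(-2*t)*sin(4*t)/2 - exp(-2*t)*cos(4*t) − 4·I.
Solving for I: (1 + 4)·I equals the remaining terms, so I = (1/5)·(-exp(-2*t)*sin(4*t)/2 - exp(-2*t)*cos(4*t)).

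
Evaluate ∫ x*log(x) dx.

Use integration by parts with u = log(x), dv = x dx.
Then du = 1/x dx and v = x**2/2.

x**2*log(x)/2 - x**2/4 + C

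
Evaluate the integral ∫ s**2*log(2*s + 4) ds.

Use integration by parts with u = log(2*s + 4), dv = s**2 ds.
Then du = 2/(2*s + 4) ds and v = s**3/3.

s**3*log(2*s + 4)/3 - s**3/9 + s**2/3 - 4*s/3 + 8*log(s + 2)/3 + C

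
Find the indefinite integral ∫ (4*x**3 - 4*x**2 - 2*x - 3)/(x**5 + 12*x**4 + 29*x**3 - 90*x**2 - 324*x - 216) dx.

Factor the denominator: (x - 3)*(x + 1)*(x + 2)*(x + 6)**2.
Partial-fraction decomposition: 1651/(3600*(x + 6)) + 111/(20*(x + 6)**2) - 47/(80*(x + 2)) + 9/(100*(x + 1)) + 7/(180*(x - 3)).
Integrate each term; A/(x−a) gives A·log|x−a|; A/(x−a)² gives −A/(x−a).

7*log(x - 3)/180 + 9*log(x + 1)/100 - 47*log(x + 2)/80 + 1651*log(x + 6)/3600 - 111/(20*x + 120) + C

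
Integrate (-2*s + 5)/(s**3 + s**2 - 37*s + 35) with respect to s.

Factor the denominator: (s - 5)*(s - 1)*(s + 7).
Partial-fraction decomposition: 19/(96*(s + 7)) - 3/(32*(s - 1)) - 5/(48*(s - 5)).
Integrate each term: A/(s−a) contributes A·log|s−a|.

-5*log(s - 5)/48 - 3*log(s - 1)/32 + 19*log(s + 7)/96 + C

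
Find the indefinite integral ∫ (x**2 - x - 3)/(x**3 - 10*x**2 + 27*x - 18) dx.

Factor the denominator: (x - 6)*(x - 3)*(x - 1).
Partial-fraction decomposition: -3/(10*(x - 1)) - 1/(2*(x - 3)) + 9/(5*(x - 6)).
Integrate each term: A/(x−a) contributes A·log|x−a|.

9*log(x - 6)/5 - log(x - 3)/2 - 3*log(x - 1)/10 + C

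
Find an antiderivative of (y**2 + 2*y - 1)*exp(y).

(y**2 - 1)*exp(y) + C

Use integration by parts with u = y**2 + 2*y - 1, dv = exp(y) dy, so v = exp(y).
Apply parts 2 times (tabular method): alternate signs, differentiate u down to 0, integrate dv up.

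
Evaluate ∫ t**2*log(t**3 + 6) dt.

t**3*log(t**3 + 6)/3 - t**3/3 + 2*log(t**3 + 6) + C

Let u = t**3 + 6, so du = (3*t**2) dt.
The integral becomes (1/3)·∫ log(u) du; integrate by parts with u′=log(u), dv′=du.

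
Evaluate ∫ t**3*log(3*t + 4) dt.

t**4*log(3*t + 4)/4 - t**4/16 + t**3/9 - 2*t**2/9 + 16*t/27 - 64*log(3*t + 4)/81 + C

Use integration by parts with u = log(3*t + 4), dv = t**3 dt.
Then du = 3/(3*t + 4) dt and v = t**4/4.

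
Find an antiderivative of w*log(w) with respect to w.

w**2*log(w)/2 - w**2/4 + C

Use integration by parts with u = log(w), dv = w dw.
Then du = 1/w dw and v = w**2/2.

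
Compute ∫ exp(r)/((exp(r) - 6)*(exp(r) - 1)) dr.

Let u = e^r, du = e^r dr.
The integral becomes ∫ du/((u-1)(u-6)); decompose into partial fractions.

log(exp(r) - 6)/5 - log(exp(r) - 1)/5 + C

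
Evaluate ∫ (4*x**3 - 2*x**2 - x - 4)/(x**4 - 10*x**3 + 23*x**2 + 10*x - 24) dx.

391*log(x - 6)/35 - 36*log(x - 4)/5 - log(x - 1)/10 + 9*log(x + 1)/70 + C

Factor the denominator: (x - 6)*(x - 4)*(x - 1)*(x + 1).
Partial-fraction decomposition: 9/(70*(x + 1)) - 1/(10*(x - 1)) - 36/(5*(x - 4)) + 391/(35*(x - 6)).
Integrate each term: A/(x−a) contributes A·log|x−a|.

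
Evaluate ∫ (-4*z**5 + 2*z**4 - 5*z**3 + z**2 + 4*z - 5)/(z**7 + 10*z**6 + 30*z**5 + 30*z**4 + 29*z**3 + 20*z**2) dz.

Factor the denominator: z**2*(z + 1)*(z + 4)*(z + 5)*(z**2 + 1).
Partial-fraction decomposition: -(81*z + 50)/(442*(z**2 + 1)) + 575/(104*(z + 5)) - 1641/(272*(z + 4)) + 1/(8*(z + 1)) + 9/(16*z) - 1/(4*z**2).
Integrate each term; A/(z−a) gives A·log|z−a|; the (Bz+D)/(z²+p²) term gives a log and an atan.

9*log(z)/16 + log(z + 1)/8 - 1641*log(z + 4)/272 + 575*log(z + 5)/104 - 81*log(z**2 + 1)/884 - 25*atan(z)/221 + 1/(4*z) + C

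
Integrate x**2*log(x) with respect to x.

Use integration by parts with u = log(x), dv = x**2 dx.
Then du = 1/x dx and v = x**3/3.

x**3*log(x)/3 - x**3/9 + C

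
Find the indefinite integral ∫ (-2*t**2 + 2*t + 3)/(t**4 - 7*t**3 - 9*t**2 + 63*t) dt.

log(t)/21 - 81*log(t - 7)/280 + log(t - 3)/8 + 7*log(t + 3)/60 + C

Factor the denominator: t*(t - 7)*(t - 3)*(t + 3).
Partial-fraction decomposition: 7/(60*(t + 3)) + 1/(8*(t - 3)) - 81/(280*(t - 7)) + 1/(21*t).
Integrate each term: A/(t−a) contributes A·log|t−a|.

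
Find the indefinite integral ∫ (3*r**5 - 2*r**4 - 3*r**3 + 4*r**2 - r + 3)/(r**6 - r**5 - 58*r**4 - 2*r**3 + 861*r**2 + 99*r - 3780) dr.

Factor the denominator: (r - 7)*(r - 3)**2*(r + 3)*(r + 4)*(r + 5).
Partial-fraction decomposition: 5071/(768*(r + 5)) - 3321/(539*(r + 4)) + 16/(15*(r + 3)) - 23651/(37632*(r - 3)) - 87/(224*(r - 3)**2) + 22391/(10560*(r - 7)).
Integrate each term; A/(r−a) gives A·log|r−a|; A/(r−a)² gives −A/(r−a).

22391*log(r - 7)/10560 - 23651*log(r - 3)/37632 + 16*log(r + 3)/15 - 3321*log(r + 4)/539 + 5071*log(r + 5)/768 + 87/(224*r - 672) + C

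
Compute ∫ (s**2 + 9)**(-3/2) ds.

s/(9*sqrt(s**2 + 9)) + C

Substitute s = 3·tan(θ), so ds = 3·sec(θ)^2 dθ and the radical becomes sqrt(s**2 + 9) = 3·sec(θ) by the Pythagorean identity.
Integrate the resulting trig expression in θ, then back-substitute tan(θ) = s/3, sec(θ) = sqrt(s**2 + 9)/3 (absorbing any constant into C).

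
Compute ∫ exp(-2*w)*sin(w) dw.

Let I denote the integral. Integrate by parts with u = sin(w), dv = exp(-2*w) dw, so v = -exp(-2*w)/2: I = -exp(-2*w)*sin(w)/2 + (1/2)·∫ exp(-2*w)*cos(w) dw.
Apply parts again with u = cos(w), dv = exp(-2*w) dw: ∫ exp(-2*w)*cos(w) dw = -exp(-2*w)*cos(w)/2 − (1/2)·I. Substituting back brings back I: I = -exp(-2*w)*sin(w)/2 - exp(-2*w)*cos(w)/4 − (1/4)·I.
Solving for I: (1 + 1/4)·I equals the remaining terms, so I = (4/5)·(-exp(-2*w)*sin(w)/2 - exp(-2*w)*cos(w)/4).

-2*exp(-2*w)*sin(w)/5 - exp(-2*w)*cos(w)/5 + C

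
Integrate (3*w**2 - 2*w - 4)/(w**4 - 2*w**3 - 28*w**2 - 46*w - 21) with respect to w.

Factor the denominator: (w - 7)*(w + 1)**2*(w + 3).
Partial-fraction decomposition: -29/(40*(w + 3)) + 67/(128*(w + 1)) - 1/(16*(w + 1)**2) + 129/(640*(w - 7)).
Integrate each term; A/(w−a) gives A·log|w−a|; A/(w−a)² gives −A/(w−a).

129*log(w - 7)/640 + 67*log(w + 1)/128 - 29*log(w + 3)/40 + 1/(16*w + 16) + C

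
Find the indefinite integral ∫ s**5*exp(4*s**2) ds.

Let u = s², du = 2s ds; rewrite as (1/2)∫ u^2·exp(4u) du.
Now integrate by parts 2 times.

(8*s**4 - 4*s**2 + 1)*exp(4*s**2)/64 + C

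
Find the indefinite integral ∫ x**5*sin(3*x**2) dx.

-x**4*cos(3*x**2)/6 + x**2*sin(3*x**2)/9 + cos(3*x**2)/27 + C

Let u = x², du = 2x dx; rewrite as (1/2)∫ u^2·sin(3u) du.
Now integrate by parts 2 times.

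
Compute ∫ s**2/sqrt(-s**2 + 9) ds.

Substitute s = 3·sin(θ), so ds = 3·cos(θ) dθ and the radical becomes sqrt(-s**2 + 9) = 3·cos(θ) by the Pythagorean identity.
Integrate the resulting trig expression in θ, then back-substitute θ = asin(s/3), sin(θ) = s/3, cos(θ) = sqrt(-s**2 + 9)/3 (absorbing any constant into C).

-s*sqrt(-s**2 + 9)/2 + 9*asin(s/3)/2 + C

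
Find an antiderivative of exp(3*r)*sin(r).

Let I denote the integral. Integrate by parts with u = sin(r), dv = exp(3*r) dr, so v = exp(3*r)/3: I = exp(3*r)*sin(r)/3 − (1/3)·∫ exp(3*r)*cos(r) dr.
Apply parts again with u = cos(r), dv = exp(3*r) dr: ∫ exp(3*r)*cos(r) dr = exp(3*r)*cos(r)/3 + (1/3)·I. Substituting back brings back I: I = exp(3*r)*sin(r)/3 - exp(3*r)*cos(r)/9 − (1/9)·I.
Solving for I: (1 + 1/9)·I equals the remaining terms, so I = (9/10)·(exp(3*r)*sin(r)/3 - exp(3*r)*cos(r)/9).

3*exp(3*r)*sin(r)/10 - exp(3*r)*cos(r)/10 + C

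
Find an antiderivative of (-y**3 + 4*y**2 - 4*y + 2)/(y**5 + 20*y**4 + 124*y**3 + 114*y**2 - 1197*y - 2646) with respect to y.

Factor the denominator: (y - 3)*(y + 3)*(y + 6)*(y + 7)**2.
Partial-fraction decomposition: -11223/(800*(y + 7)) - 569/(40*(y + 7)**2) + 386/(27*(y + 6)) - 77/(288*(y + 3)) - 1/(5400*(y - 3)).
Integrate each term; A/(y−a) gives A·log|y−a|; A/(y−a)² gives −A/(y−a).

-log(y - 3)/5400 - 77*log(y + 3)/288 + 386*log(y + 6)/27 - 11223*log(y + 7)/800 + 569/(40*y + 280) + C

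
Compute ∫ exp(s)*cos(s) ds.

exp(s)*sin(s)/2 + exp(s)*cos(s)/2 + C

Let I denote the integral. Integrate by parts with u = cos(s), dv = exp(s) ds, so v = exp(s): I = exp(s)*cos(s) + ∫ exp(s)*sin(s) ds.
Apply parts again with u = sin(s), dv = exp(s) ds: ∫ exp(s)*sin(s) ds = exp(s)*sin(s) − I. Substituting back brings back I: I = exp(s)*sin(s) + exp(s)*cos(s) − I.
Solving for I: (1 + 1)·I equals the remaining terms, so I = (1/2)·(exp(s)*sin(s) + exp(s)*cos(s)).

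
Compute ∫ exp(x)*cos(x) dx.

Let I denote the integral. Integrate by parts with u = cos(x), dv = exp(x) dx, so v = exp(x): I = exp(x)*cos(x) + ∫ exp(x)*sin(x) dx.
Apply parts again with u = sin(x), dv = exp(x) dx: ∫ exp(x)*sin(x) dx = exp(x)*sin(x) − I. Substituting back brings back I: I = exp(x)*sin(x) + exp(x)*cos(x) − I.
Solving for I: (1 + 1)·I equals the remaining terms, so I = (1/2)·(exp(x)*sin(x) + exp(x)*cos(x)).

exp(x)*sin(x)/2 + exp(x)*cos(x)/2 + C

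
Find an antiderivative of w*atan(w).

w**2*atan(w)/2 - w/2 + atan(w)/2 + C

Use integration by parts with u = arctan(w), dv = w dw.
Then du = 1/(w**2 + 1) dw.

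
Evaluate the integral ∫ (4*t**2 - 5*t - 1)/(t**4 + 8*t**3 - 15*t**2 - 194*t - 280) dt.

37*log(t - 5)/378 - 5*log(t + 2)/14 + 83*log(t + 4)/54 - 23*log(t + 7)/18 + C

Factor the denominator: (t - 5)*(t + 2)*(t + 4)*(t + 7).
Partial-fraction decomposition: -23/(18*(t + 7)) + 83/(54*(t + 4)) - 5/(14*(t + 2)) + 37/(378*(t - 5)).
Integrate each term: A/(t−a) contributes A·log|t−a|.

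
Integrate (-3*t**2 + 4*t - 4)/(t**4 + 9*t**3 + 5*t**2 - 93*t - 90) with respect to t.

Factor the denominator: (t - 3)*(t + 1)*(t + 5)*(t + 6).
Partial-fraction decomposition: 136/(45*(t + 6)) - 99/(32*(t + 5)) + 11/(80*(t + 1)) - 19/(288*(t - 3)).
Integrate each term: A/(t−a) contributes A·log|t−a|.

-19*log(t - 3)/288 + 11*log(t + 1)/80 - 99*log(t + 5)/32 + 136*log(t + 6)/45 + C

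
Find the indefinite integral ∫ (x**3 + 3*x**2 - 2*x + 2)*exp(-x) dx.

Use integration by parts with u = x**3 + 3*x**2 - 2*x + 2, dv = exp(-x) dx, so v = -exp(-x).
Apply parts 3 times (tabular method): alternate signs, differentiate u down to 0, integrate dv up.

(-x**3 - 6*x**2 - 10*x - 12)*exp(-x) + C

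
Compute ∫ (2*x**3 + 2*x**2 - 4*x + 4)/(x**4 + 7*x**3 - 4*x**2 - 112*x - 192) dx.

Factor the denominator: (x - 4)*(x + 3)*(x + 4)**2.
Partial-fraction decomposition: -19/(16*(x + 4)) - 19/(2*(x + 4)**2) + 20/(7*(x + 3)) + 37/(112*(x - 4)).
Integrate each term; A/(x−a) gives A·log|x−a|; A/(x−a)² gives −A/(x−a).

37*log(x - 4)/112 + 20*log(x + 3)/7 - 19*log(x + 4)/16 + 19/(2*x + 8) + C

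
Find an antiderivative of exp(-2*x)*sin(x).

-2*exp(-2*x)*sin(x)/5 - exp(-2*x)*cos(x)/5 + C

Let I denote the integral. Integrate by parts with u = sin(x), dv = exp(-2*x) dx, so v = -exp(-2*x)/2: I = -exp(-2*x)*sin(x)/2 + (1/2)·∫ exp(-2*x)*cos(x) dx.
Apply parts again with u = cos(x), dv = exp(-2*x) dx: ∫ exp(-2*x)*cos(x) dx = -exp(-2*x)*cos(x)/2 − (1/2)·I. Substituting back brings back I: I = -exp(-2*x)*sin(x)/2 - exp(-2*x)*cos(x)/4 − (1/4)·I.
Solving for I: (1 + 1/4)·I equals the remaining terms, so I = (4/5)·(-exp(-2*x)*sin(x)/2 - exp(-2*x)*cos(x)/4).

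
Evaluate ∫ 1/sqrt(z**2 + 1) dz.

log(z + sqrt(z**2 + 1)) + C

Substitute z = tan(θ), so dz = sec(θ)^2 dθ and the radical becomes sqrt(z**2 + 1) = sec(θ) by the Pythagorean identity.
Integrate the resulting trig expression in θ, then back-substitute tan(θ) = z, sec(θ) = sqrt(z**2 + 1) (absorbing any constant into C).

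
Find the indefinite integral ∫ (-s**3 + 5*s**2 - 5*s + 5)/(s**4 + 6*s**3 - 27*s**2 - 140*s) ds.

-log(s)/28 - log(s - 5)/27 + 169*log(s + 4)/108 - 157*log(s + 7)/63 + C

Factor the denominator: s*(s - 5)*(s + 4)*(s + 7).
Partial-fraction decomposition: -157/(63*(s + 7)) + 169/(108*(s + 4)) - 1/(27*(s - 5)) - 1/(28*s).
Integrate each term: A/(s−a) contributes A·log|s−a|.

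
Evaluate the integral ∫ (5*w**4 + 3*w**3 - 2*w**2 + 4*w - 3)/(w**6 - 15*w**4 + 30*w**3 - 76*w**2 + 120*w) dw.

-log(w)/40 + 159*log(w - 3)/104 - 101*log(w - 2)/112 - 2677*log(w + 5)/8120 - 1643*log(w**2 + 4)/12064 + 1715*atan(w/2)/6032 + C

Factor the denominator: w*(w - 3)*(w - 2)*(w + 5)*(w**2 + 4).
Partial-fraction decomposition: -(1643*w - 3430)/(6032*(w**2 + 4)) - 2677/(8120*(w + 5)) - 101/(112*(w - 2)) + 159/(104*(w - 3)) - 1/(40*w).
Integrate each term; A/(w−a) gives A·log|w−a|; the (Bw+D)/(w²+p²) term gives a log and an atan.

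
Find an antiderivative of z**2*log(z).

z**3*log(z)/3 - z**3/9 + C

Use integration by parts with u = log(z), dv = z**2 dz.
Then du = 1/z dz and v = z**3/3.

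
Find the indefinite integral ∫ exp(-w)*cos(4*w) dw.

4*exp(-w)*sin(4*w)/17 - exp(-w)*cos(4*w)/17 + C

Let I denote the integral. Integrate by parts with u = cos(4*w), dv = exp(-w) dw, so v = -exp(-w): I = -exp(-w)*cos(4*w) − 4·∫ exp(-w)*sin(4*w) dw.
Apply parts again with u = sin(4*w), dv = exp(-w) dw: ∫ exp(-w)*sin(4*w) dw = -exp(-w)*sin(4*w) + 4·I. Substituting back brings back I: I = 4*exp(-w)*sin(4*w) - exp(-w)*cos(4*w) − 16·I.
Solving for I: (1 + 16)·I equals the remaining terms, so I = (1/17)·(4*exp(-w)*sin(4*w) - exp(-w)*cos(4*w)).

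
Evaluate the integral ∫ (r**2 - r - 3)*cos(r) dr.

r**2*sin(r) - r*sin(r) + 2*r*cos(r) - 5*sin(r) - cos(r) + C

Use integration by parts with u = r**2 - r - 3, dv = cos(r) dr, so v = sin(r).
Apply parts 2 times (tabular method): alternate signs, differentiate u down to 0, integrate dv up.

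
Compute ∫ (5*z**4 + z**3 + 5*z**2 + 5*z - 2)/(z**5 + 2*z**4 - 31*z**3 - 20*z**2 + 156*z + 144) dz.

721*log(z - 4)/150 - 49*log(z - 3)/18 + log(z + 1)/50 - 2*log(z + 2)/3 + 1603*log(z + 6)/450 + C

Factor the denominator: (z - 4)*(z - 3)*(z + 1)*(z + 2)*(z + 6).
Partial-fraction decomposition: 1603/(450*(z + 6)) - 2/(3*(z + 2)) + 1/(50*(z + 1)) - 49/(18*(z - 3)) + 721/(150*(z - 4)).
Integrate each term: A/(z−a) contributes A·log|z−a|.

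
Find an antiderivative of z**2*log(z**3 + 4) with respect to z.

z**3*log(z**3 + 4)/3 - z**3/3 + 4*log(z**3 + 4)/3 + C

Let u = z**3 + 4, so du = (3*z**2) dz.
The integral becomes (1/3)·∫ log(u) du; integrate by parts with u′=log(u), dv′=du.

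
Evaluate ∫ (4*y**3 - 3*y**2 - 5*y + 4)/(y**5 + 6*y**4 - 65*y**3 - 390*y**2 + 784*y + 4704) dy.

Factor the denominator: (y - 7)*(y - 4)*(y + 4)*(y + 6)*(y + 7).
Partial-fraction decomposition: -740/(231*(y + 7)) + 469/(130*(y + 6)) - 35/(66*(y + 4)) - 4/(55*(y - 4)) + 199/(1001*(y - 7)).
Integrate each term: A/(y−a) contributes A·log|y−a|.

199*log(y - 7)/1001 - 4*log(y - 4)/55 - 35*log(y + 4)/66 + 469*log(y + 6)/130 - 740*log(y + 7)/231 + C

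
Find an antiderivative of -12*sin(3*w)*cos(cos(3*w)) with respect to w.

4*sin(cos(3*w)) + C

Let u = cos(3*w), so du = (-3*sin(3*w)) dw.
Rewriting, the integral becomes 4·∫ cos(u) du = 4·sin(u).
Substituting back, u = cos(3*w).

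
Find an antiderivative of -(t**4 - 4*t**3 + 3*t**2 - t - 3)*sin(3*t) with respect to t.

Use integration by parts with u = t**4 - 4*t**3 + 3*t**2 - t - 3, dv = -sin(3*t) dt, so v = cos(3*t)/3.
Apply parts 4 times (tabular method): alternate signs, differentiate u down to 0, integrate dv up.

t**4*cos(3*t)/3 - 4*t**3*sin(3*t)/9 - 4*t**3*cos(3*t)/3 + 4*t**2*sin(3*t)/3 + 5*t**2*cos(3*t)/9 - 10*t*sin(3*t)/27 + 5*t*cos(3*t)/9 - 5*sin(3*t)/27 - 91*cos(3*t)/81 + C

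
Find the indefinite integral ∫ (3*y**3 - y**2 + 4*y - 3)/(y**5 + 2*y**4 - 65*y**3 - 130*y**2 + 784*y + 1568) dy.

Factor the denominator: (y - 7)*(y - 4)*(y + 2)*(y + 4)*(y + 7).
Partial-fraction decomposition: -1109/(2310*(y + 7)) + 227/(528*(y + 4)) - 13/(180*(y + 2)) - 21/(176*(y - 4)) + 335/(1386*(y - 7)).
Integrate each term: A/(y−a) contributes A·log|y−a|.

335*log(y - 7)/1386 - 21*log(y - 4)/176 - 13*log(y + 2)/180 + 227*log(y + 4)/528 - 1109*log(y + 7)/2310 + C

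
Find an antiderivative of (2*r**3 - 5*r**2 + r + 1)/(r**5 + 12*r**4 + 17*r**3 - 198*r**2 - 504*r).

Factor the denominator: r*(r - 4)*(r + 3)*(r + 6)*(r + 7).
Partial-fraction decomposition: -937/(308*(r + 7)) + 617/(180*(r + 6)) - 101/(252*(r + 3)) + 53/(3080*(r - 4)) - 1/(504*r).
Integrate each term: A/(r−a) contributes A·log|r−a|.

-log(r)/504 + 53*log(r - 4)/3080 - 101*log(r + 3)/252 + 617*log(r + 6)/180 - 937*log(r + 7)/308 + C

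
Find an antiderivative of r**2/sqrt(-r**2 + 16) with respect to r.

-r*sqrt(-r**2 + 16)/2 + 8*asin(r/4) + C

Substitute r = 4·sin(θ), so dr = 4·cos(θ) dθ and the radical becomes sqrt(-r**2 + 16) = 4·cos(θ) by the Pythagorean identity.
Integrate the resulting trig expression in θ, then back-substitute θ = asin(r/4), sin(θ) = r/4, cos(θ) = sqrt(-r**2 + 16)/4 (absorbing any constant into C).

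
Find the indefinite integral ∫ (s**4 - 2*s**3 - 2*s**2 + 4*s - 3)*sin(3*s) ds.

-s**4*cos(3*s)/3 + 4*s**3*sin(3*s)/9 + 2*s**3*cos(3*s)/3 - 2*s**2*sin(3*s)/3 + 10*s**2*cos(3*s)/9 - 20*s*sin(3*s)/27 - 16*s*cos(3*s)/9 + 16*sin(3*s)/27 + 61*cos(3*s)/81 + C

Use integration by parts with u = s**4 - 2*s**3 - 2*s**2 + 4*s - 3, dv = sin(3*s) ds, so v = -cos(3*s)/3.
Apply parts 4 times (tabular method): alternate signs, differentiate u down to 0, integrate dv up.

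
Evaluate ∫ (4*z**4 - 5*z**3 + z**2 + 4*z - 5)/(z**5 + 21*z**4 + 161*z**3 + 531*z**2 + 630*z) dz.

Factor the denominator: z*(z + 3)*(z + 5)*(z + 6)*(z + 7).
Partial-fraction decomposition: 11335/(56*(z + 7)) - 6271/(18*(z + 6)) + 625/(4*(z + 5)) - 451/(72*(z + 3)) - 1/(126*z).
Integrate each term: A/(z−a) contributes A·log|z−a|.

-log(z)/126 - 451*log(z + 3)/72 + 625*log(z + 5)/4 - 6271*log(z + 6)/18 + 11335*log(z + 7)/56 + C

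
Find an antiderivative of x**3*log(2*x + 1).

x**4*log(2*x + 1)/4 - x**4/16 + x**3/24 - x**2/32 + x/32 - log(2*x + 1)/64 + C

Use integration by parts with u = log(2*x + 1), dv = x**3 dx.
Then du = 2/(2*x + 1) dx and v = x**4/4.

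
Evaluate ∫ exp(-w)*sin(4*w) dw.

Let I denote the integral. Integrate by parts with u = sin(4*w), dv = exp(-w) dw, so v = -exp(-w): I = -exp(-w)*sin(4*w) + 4·∫ exp(-w)*cos(4*w) dw.
Apply parts again with u = cos(4*w), dv = exp(-w) dw: ∫ exp(-w)*cos(4*w) dw = -exp(-w)*cos(4*w) − 4·I. Substituting back brings back I: I = -exp(-w)*sin(4*w) - 4*exp(-w)*cos(4*w) − 16·I.
Solving for I: (1 + 16)·I equals the remaining terms, so I = (1/17)·(-exp(-w)*sin(4*w) - 4*exp(-w)*cos(4*w)).

-exp(-w)*sin(4*w)/17 - 4*exp(-w)*cos(4*w)/17 + C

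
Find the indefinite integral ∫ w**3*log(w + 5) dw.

Use integration by parts with u = log(w + 5), dv = w**3 dw.
Then du = 1/(w + 5) dw and v = w**4/4.

w**4*log(w + 5)/4 - w**4/16 + 5*w**3/12 - 25*w**2/8 + 125*w/4 - 625*log(w + 5)/4 + C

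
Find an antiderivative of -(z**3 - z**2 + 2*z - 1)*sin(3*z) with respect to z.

Use integration by parts with u = z**3 - z**2 + 2*z - 1, dv = -sin(3*z) dz, so v = cos(3*z)/3.
Apply parts 3 times (tabular method): alternate signs, differentiate u down to 0, integrate dv up.

z**3*cos(3*z)/3 - z**2*sin(3*z)/3 - z**2*cos(3*z)/3 + 2*z*sin(3*z)/9 + 4*z*cos(3*z)/9 - 4*sin(3*z)/27 - 7*cos(3*z)/27 + C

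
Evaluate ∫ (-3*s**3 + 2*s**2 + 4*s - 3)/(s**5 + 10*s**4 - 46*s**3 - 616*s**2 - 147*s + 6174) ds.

Factor the denominator: (s - 7)*(s - 3)*(s + 6)*(s + 7)**2.
Partial-fraction decomposition: -28661/(4900*(s + 7)) - 274/(35*(s + 7)**2) + 77/(13*(s + 6)) + 3/(200*(s - 3)) - 453/(5096*(s - 7)).
Integrate each term; A/(s−a) gives A·log|s−a|; A/(s−a)² gives −A/(s−a).

-453*log(s - 7)/5096 + 3*log(s - 3)/200 + 77*log(s + 6)/13 - 28661*log(s + 7)/4900 + 274/(35*s + 245) + C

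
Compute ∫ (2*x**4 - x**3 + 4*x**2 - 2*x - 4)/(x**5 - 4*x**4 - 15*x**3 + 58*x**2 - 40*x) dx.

log(x)/10 + 1211*log(x - 5)/540 - 8*log(x - 2)/9 - log(x - 1)/20 + 161*log(x + 4)/270 + C

Factor the denominator: x*(x - 5)*(x - 2)*(x - 1)*(x + 4).
Partial-fraction decomposition: 161/(270*(x + 4)) - 1/(20*(x - 1)) - 8/(9*(x - 2)) + 1211/(540*(x - 5)) + 1/(10*x).
Integrate each term: A/(x−a) contributes A·log|x−a|.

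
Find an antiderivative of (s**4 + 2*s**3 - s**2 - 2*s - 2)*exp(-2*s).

Use integration by parts with u = s**4 + 2*s**3 - s**2 - 2*s - 2, dv = exp(-2*s) ds, so v = -exp(-2*s)/2.
Apply parts 4 times (tabular method): alternate signs, differentiate u down to 0, integrate dv up.

(-2*s**4 - 8*s**3 - 10*s**2 - 6*s + 1)*exp(-2*s)/4 + C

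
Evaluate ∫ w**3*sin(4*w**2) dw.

Let u = w², du = 2w dw; rewrite as (1/2)∫ u^1·sin(4u) du.
Now integrate by parts 1 time.

-w**2*cos(4*w**2)/8 + sin(4*w**2)/32 + C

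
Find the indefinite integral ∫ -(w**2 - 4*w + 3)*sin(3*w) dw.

w**2*cos(3*w)/3 - 2*w*sin(3*w)/9 - 4*w*cos(3*w)/3 + 4*sin(3*w)/9 + 25*cos(3*w)/27 + C

Use integration by parts with u = w**2 - 4*w + 3, dv = -sin(3*w) dw, so v = cos(3*w)/3.
Apply parts 2 times (tabular method): alternate signs, differentiate u down to 0, integrate dv up.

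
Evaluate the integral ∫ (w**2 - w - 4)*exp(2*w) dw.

Use integration by parts with u = w**2 - w - 4, dv = exp(2*w) dw, so v = exp(2*w)/2.
Apply parts 2 times (tabular method): alternate signs, differentiate u down to 0, integrate dv up.

(w**2 - 2*w - 3)*exp(2*w)/2 + C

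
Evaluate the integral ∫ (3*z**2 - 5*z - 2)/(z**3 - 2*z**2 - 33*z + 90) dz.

Factor the denominator: (z - 5)*(z - 3)*(z + 6).
Partial-fraction decomposition: 136/(99*(z + 6)) - 5/(9*(z - 3)) + 24/(11*(z - 5)).
Integrate each term: A/(z−a) contributes A·log|z−a|.

24*log(z - 5)/11 - 5*log(z - 3)/9 + 136*log(z + 6)/99 + C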